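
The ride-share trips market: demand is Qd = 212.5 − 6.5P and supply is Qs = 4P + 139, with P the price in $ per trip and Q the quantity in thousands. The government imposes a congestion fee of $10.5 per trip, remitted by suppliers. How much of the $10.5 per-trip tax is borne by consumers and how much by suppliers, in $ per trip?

Consumers bear $4 per trip; suppliers bear $6.5 per trip.

Before the tax: set 212.5 − 6.5P = 4P + 139 → P* = $7, Q* = 167.
With the tax collected from suppliers, supply shifts: Qs = 4(P − 10.5) + 139.
New equilibrium: consumers pay $11, suppliers receive $0.5, Q = 141. (Wedge: Pb − Ps = 10.5.)
Burden on consumers: $4; on suppliers: $6.5. (They sum to $10.5.)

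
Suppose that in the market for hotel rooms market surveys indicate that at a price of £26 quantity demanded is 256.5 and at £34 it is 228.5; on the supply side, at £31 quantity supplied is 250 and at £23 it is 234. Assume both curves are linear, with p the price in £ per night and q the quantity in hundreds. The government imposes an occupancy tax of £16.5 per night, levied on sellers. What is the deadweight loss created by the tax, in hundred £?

Demand slope: (228.5 − 256.5)/(34 − 26) = -3.5, so qd = 347.5 − 3.5p.
Supply slope: (234 − 250)/(23 − 31) = 2, so qs = 2p + 188.
Before the tax: set 347.5 − 3.5p = 2p + 188 → p* = £29, q* = 246.
With the tax collected from sellers, supply shifts: qs = 2(p − 16.5) + 188.
Solving gives q = 225 with consumers paying £35 and sellers receiving £18.5 (the £16.5 wedge).
Quantity falls by |ΔQ| = |246 − 225| = 21.
DWL = ½ · t · |ΔQ| = ½ · 16.5 · 21 = £173.25.

Deadweight loss = £173.25 hundred.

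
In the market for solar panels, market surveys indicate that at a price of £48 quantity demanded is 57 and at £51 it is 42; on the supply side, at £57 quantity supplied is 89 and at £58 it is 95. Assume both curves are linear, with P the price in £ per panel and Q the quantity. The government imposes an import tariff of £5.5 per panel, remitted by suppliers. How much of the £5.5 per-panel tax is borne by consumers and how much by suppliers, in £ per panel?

Consumers bear £3 per panel; suppliers bear £2.5 per panel.

Demand slope: (42 − 57)/(51 − 48) = -5, so Qd = 297 − 5P.
Supply slope: (95 − 89)/(58 − 57) = 6, so Qs = 6P − 253.
Before the tax: set 297 − 5P = 6P − 253 → P* = £50, Q* = 47.
With the tax collected from suppliers, supply shifts: Qs = 6(P − 5.5) − 253.
Solving gives Q = 32 with consumers paying £53 and suppliers receiving £47.5 (the £5.5 wedge).
Burden on consumers: £3; on suppliers: £2.5. (They sum to £5.5.)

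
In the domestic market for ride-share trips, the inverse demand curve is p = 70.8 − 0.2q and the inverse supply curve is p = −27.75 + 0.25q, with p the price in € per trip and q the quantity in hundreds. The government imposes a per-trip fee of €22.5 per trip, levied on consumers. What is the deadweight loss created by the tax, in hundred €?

Deadweight loss = €562.5 hundred.

Rewrite in direct form: qd = 354 − 5p and qs = 4p + 111.
Before the tax: set 354 − 5p = 4p + 111 → p* = €27, q* = 219.
With the tax collected from consumers, demand (in seller-price terms) shifts: qd = 354 − 5(p + 22.5).
Solving gives q = 169 with consumers paying €37 and suppliers receiving €14.5 (the €22.5 wedge).
Quantity falls by |ΔQ| = |219 − 169| = 50.
DWL = ½ · t · |ΔQ| = ½ · 22.5 · 50 = €562.5.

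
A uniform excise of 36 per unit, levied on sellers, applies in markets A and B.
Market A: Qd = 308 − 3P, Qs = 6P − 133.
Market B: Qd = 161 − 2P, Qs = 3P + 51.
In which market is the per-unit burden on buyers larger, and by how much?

Market A, by 2.4.

Market A: pre-tax P* = 49, Q* = 161; post-tax Q = 89; per-unit burden on buyers = 24.
Market B: pre-tax P* = 22, Q* = 117; post-tax Q = 73.8; per-unit burden on buyers = 21.6.
Difference: 24 vs 21.6 → market A is larger by 2.4.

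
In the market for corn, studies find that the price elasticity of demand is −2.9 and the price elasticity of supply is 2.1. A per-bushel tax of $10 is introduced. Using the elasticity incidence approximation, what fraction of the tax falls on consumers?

Consumers' share ≈ 0.42.

Incidence ratio: consumers' share ≈ εs / (εs + |εd|) = 2.1 / (2.1 + 2.9) = 0.42.
Supply is the less elastic side, so consumers bear the smaller share.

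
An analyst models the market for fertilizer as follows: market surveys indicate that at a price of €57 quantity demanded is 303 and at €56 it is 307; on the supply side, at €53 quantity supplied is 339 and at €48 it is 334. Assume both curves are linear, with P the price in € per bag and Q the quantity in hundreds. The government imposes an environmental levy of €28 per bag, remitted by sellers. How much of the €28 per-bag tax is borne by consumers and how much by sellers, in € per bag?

Demand slope: (307 − 303)/(56 − 57) = -4, so Qd = 531 − 4P.
Supply slope: (334 − 339)/(48 − 53) = 1, so Qs = P + 286.
Without the tax, 531 − 4P = P + 286 gives 5P = 245, so P* = €49 and Q* = 335.
With the tax collected from sellers, supply shifts: Qs = (P − 28) + 286.
New equilibrium: consumers pay €54.6, sellers receive €26.6, Q = 312.6. (Wedge: Pb − Ps = 28.)
Burden on consumers: €5.6; on sellers: €22.4. (They sum to €28.)

Consumers bear €5.6 per bag; sellers bear €22.4 per bag.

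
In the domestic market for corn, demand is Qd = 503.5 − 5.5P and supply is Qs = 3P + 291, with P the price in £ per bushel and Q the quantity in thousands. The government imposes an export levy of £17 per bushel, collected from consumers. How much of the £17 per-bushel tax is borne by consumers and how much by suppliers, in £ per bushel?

Consumers bear £6 per bushel; suppliers bear £11 per bushel.

Without the tax, 503.5 − 5.5P = 3P + 291 gives 8.5P = 212.5, so P* = £25 and Q* = 366.
With the tax collected from consumers, demand (in seller-price terms) shifts: Qd = 503.5 − 5.5(P + 17).
New equilibrium: consumers pay £31, suppliers receive £14, Q = 333. (Wedge: Pb − Ps = 17.)
Burden on consumers: £6; on suppliers: £11. (They sum to £17.)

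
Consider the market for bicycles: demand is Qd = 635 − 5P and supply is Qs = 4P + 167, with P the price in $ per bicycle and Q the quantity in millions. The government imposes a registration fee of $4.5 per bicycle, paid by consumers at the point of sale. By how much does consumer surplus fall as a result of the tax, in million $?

Without the tax, 635 − 5P = 4P + 167 gives 9P = 468, so P* = $52 and Q* = 375.
With the tax collected from consumers, demand (in seller-price terms) shifts: Qd = 635 − 5(P + 4.5).
New equilibrium: consumers pay $54, suppliers receive $49.5, Q = 365. (Wedge: Pb − Ps = 4.5.)
ΔCS is the trapezoid between Q = 365 and Q = 375 of height $2: ½ · (375 + 365) · 2 = $740.

Consumer surplus falls by $740 million.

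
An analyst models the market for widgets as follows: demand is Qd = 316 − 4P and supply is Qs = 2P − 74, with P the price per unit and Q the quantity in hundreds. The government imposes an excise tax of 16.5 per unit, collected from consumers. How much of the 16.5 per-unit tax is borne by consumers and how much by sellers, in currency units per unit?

Consumers bear 5.5 per unit; sellers bear 11 per unit.

Before the tax: set 316 − 4P = 2P − 74 → P* = 65, Q* = 56.
With the tax collected from consumers, demand (in seller-price terms) shifts: Qd = 316 − 4(P + 16.5).
Solving gives Q = 34 with consumers paying 70.5 and sellers receiving 54 (the 16.5 wedge).
Burden on consumers: 5.5; on sellers: 11. (They sum to 16.5.)
The less price-elastic side of the market bears the larger share of a per-unit tax.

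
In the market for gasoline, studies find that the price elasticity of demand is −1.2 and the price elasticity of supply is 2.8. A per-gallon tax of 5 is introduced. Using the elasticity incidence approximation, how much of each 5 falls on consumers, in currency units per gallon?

Incidence ratio: consumers' share ≈ εs / (εs + |εd|) = 2.8 / (2.8 + 1.2) = 0.7.
So consumers bear ≈ 0.7 × 5 = 3.5; sellers bear 1.5.

Consumers bear ≈ 3.5 per gallon.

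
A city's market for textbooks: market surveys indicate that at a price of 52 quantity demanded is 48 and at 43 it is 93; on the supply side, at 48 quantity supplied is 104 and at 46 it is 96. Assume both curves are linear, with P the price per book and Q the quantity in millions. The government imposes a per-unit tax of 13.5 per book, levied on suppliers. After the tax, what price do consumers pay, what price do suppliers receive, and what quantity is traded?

Consumers pay 50; suppliers receive 36.5; quantity = 58.

Demand slope: (93 − 48)/(43 − 52) = -5, so Qd = 308 − 5P.
Supply slope: (96 − 104)/(46 − 48) = 4, so Qs = 4P − 88.
Before the tax: set 308 − 5P = 4P − 88 → P* = 44, Q* = 88.
With the tax collected from suppliers, supply shifts: Qs = 4(P − 13.5) − 88.
New equilibrium: consumers pay 50, suppliers receive 36.5, Q = 58. (Wedge: Pb − Ps = 13.5.)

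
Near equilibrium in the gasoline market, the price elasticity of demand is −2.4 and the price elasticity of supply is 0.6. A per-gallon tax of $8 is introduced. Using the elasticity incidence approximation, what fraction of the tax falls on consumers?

Consumers' share ≈ 0.2.

Incidence ratio: consumers' share ≈ εs / (εs + |εd|) = 0.6 / (0.6 + 2.4) = 0.2.
Supply is the less elastic side, so consumers bear the smaller share.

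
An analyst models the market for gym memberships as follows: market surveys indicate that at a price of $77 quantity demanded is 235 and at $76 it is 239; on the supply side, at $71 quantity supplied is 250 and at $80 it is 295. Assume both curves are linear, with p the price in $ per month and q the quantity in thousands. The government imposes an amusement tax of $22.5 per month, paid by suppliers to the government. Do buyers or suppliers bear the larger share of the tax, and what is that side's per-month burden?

Demand slope: (239 − 235)/(76 − 77) = -4, so qd = 543 − 4p.
Supply slope: (295 − 250)/(80 − 71) = 5, so qs = 5p − 105.
Before the tax: set 543 − 4p = 5p − 105 → p* = $72, q* = 255.
With the tax collected from suppliers, supply shifts: qs = 5(p − 22.5) − 105.
New equilibrium: buyers pay $84.5, suppliers receive $62, q = 205. (Wedge: pb − ps = 22.5.)
Per-month burden: buyers $12.5, suppliers $10.
Buyers take the larger share because demand is less price-elastic here (demand slope 4 vs supply slope 5).
The less price-elastic side of the market bears the larger share of a per-unit tax.

Buyers bear the larger share: $12.5 per month.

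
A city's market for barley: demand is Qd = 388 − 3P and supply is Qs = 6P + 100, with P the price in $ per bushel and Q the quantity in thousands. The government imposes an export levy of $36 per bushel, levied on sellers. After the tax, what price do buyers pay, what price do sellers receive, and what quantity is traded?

Without the tax, 388 − 3P = 6P + 100 gives 9P = 288, so P* = $32 and Q* = 292.
With the tax collected from sellers, supply shifts: Qs = 6(P − 36) + 100.
New equilibrium: buyers pay $56, sellers receive $20, Q = 220. (Wedge: Pb − Ps = 36.)
The less price-elastic side of the market bears the larger share of a per-unit tax.

Buyers pay $56; sellers receive $20; quantity = 220.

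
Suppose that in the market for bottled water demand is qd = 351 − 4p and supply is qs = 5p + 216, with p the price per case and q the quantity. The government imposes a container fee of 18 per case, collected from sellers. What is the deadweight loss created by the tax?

Deadweight loss = 360.

Without the tax, 351 − 4p = 5p + 216 gives 9p = 135, so p* = 15 and q* = 291.
With the tax collected from sellers, supply shifts: qs = 5(p − 18) + 216.
New equilibrium: buyers pay 25, sellers receive 7, q = 251. (Wedge: pb − ps = 18.)
Quantity falls by |ΔQ| = |291 − 251| = 40.
DWL = ½ · t · |ΔQ| = ½ · 18 · 40 = 360.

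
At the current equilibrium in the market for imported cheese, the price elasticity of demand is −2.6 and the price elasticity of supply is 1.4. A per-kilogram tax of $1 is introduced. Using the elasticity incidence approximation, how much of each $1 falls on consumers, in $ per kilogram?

Incidence ratio: consumers' share ≈ εs / (εs + |εd|) = 1.4 / (1.4 + 2.6) = 0.35.
So consumers bear ≈ 0.35 × $1 = $0.35; suppliers bear $0.65.

Consumers bear ≈ $0.35 per kilogram.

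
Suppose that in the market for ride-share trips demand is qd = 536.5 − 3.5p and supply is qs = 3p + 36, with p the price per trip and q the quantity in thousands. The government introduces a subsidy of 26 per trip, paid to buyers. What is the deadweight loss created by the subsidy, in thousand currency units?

Deadweight loss = 546 thousand.

Before the subsidy: set 536.5 − 3.5p = 3p + 36 → p* = 77, q* = 267.
With a per-unit subsidy paid to buyers, each effectively pays p − 26, so demand becomes qd = 536.5 − 3.5(p − 26).
Solving gives q = 309 with buyers paying 65 and sellers receiving 91 (the 26 wedge).
Quantity rises by |ΔQ| = |267 − 309| = 42.
DWL = ½ · t · |ΔQ| = ½ · 26 · 42 = 546.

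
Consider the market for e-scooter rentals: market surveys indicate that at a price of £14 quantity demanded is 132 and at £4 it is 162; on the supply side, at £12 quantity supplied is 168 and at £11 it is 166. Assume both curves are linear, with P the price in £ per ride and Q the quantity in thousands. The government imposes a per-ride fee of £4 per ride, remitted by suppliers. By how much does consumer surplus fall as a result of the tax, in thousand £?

Demand slope: (162 − 132)/(4 − 14) = -3, so Qd = 174 − 3P.
Supply slope: (166 − 168)/(11 − 12) = 2, so Qs = 2P + 144.
Before the tax: set 174 − 3P = 2P + 144 → P* = £6, Q* = 156.
With the tax collected from suppliers, supply shifts: Qs = 2(P − 4) + 144.
Solving gives Q = 151.2 with buyers paying £7.6 and suppliers receiving £3.6 (the £4 wedge).
ΔCS is the trapezoid between Q = 151.2 and Q = 156 of height £1.6: ½ · (156 + 151.2) · 1.6 = £245.76.

Consumer surplus falls by £245.76 thousand.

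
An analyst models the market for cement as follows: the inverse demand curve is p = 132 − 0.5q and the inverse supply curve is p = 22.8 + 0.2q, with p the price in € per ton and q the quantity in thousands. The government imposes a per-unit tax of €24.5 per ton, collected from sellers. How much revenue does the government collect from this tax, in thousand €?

Tax revenue = €2964.5 thousand.

Rewrite in direct form: qd = 264 − 2p and qs = 5p − 114.
Without the tax, 264 − 2p = 5p − 114 gives 7p = 378, so p* = €54 and q* = 156.
With the tax collected from sellers, supply shifts: qs = 5(p − 24.5) − 114.
New equilibrium: buyers pay €71.5, sellers receive €47, q = 121. (Wedge: pb − ps = 24.5.)
Revenue = t · Q = 24.5 · 121 = €2964.5.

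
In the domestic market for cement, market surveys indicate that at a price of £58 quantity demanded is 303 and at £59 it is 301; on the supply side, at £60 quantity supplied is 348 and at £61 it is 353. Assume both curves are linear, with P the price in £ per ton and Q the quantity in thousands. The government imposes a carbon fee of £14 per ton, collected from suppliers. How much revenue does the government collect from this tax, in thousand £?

Demand slope: (301 − 303)/(59 − 58) = -2, so Qd = 419 − 2P.
Supply slope: (353 − 348)/(61 − 60) = 5, so Qs = 5P + 48.
Without the tax, 419 − 2P = 5P + 48 gives 7P = 371, so P* = £53 and Q* = 313.
With the tax collected from suppliers, supply shifts: Qs = 5(P − 14) + 48.
Solving gives Q = 293 with consumers paying £63 and suppliers receiving £49 (the £14 wedge).
Revenue = t · Q = 14 · 293 = £4102.

Tax revenue = £4102 thousand.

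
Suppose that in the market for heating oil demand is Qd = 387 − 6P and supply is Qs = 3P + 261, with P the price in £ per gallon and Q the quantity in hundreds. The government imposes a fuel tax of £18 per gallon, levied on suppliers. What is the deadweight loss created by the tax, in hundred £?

Without the tax, 387 − 6P = 3P + 261 gives 9P = 126, so P* = £14 and Q* = 303.
With the tax collected from suppliers, supply shifts: Qs = 3(P − 18) + 261.
New equilibrium: buyers pay £20, suppliers receive £2, Q = 267. (Wedge: Pb − Ps = 18.)
Quantity falls by |ΔQ| = |303 − 267| = 36.
DWL = ½ · t · |ΔQ| = ½ · 18 · 36 = £324.

Deadweight loss = £324 hundred.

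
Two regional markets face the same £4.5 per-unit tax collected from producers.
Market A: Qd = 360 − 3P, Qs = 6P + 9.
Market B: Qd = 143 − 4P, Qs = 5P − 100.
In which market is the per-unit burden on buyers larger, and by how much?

Market A: pre-tax P* = £39, Q* = 243; post-tax Q = 234; per-unit burden on buyers = £3.
Market B: pre-tax P* = £27, Q* = 35; post-tax Q = 25; per-unit burden on buyers = £2.5.
Difference: £3 vs £2.5 → market A is larger by £0.5.

Market A, by £0.5.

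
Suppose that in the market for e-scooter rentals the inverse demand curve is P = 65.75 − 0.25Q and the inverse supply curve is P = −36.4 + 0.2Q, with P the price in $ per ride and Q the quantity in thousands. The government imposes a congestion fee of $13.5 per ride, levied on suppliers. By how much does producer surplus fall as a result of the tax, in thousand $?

Inverting to Q(P) form: Qd = 263 − 4P; Qs = 5P + 182.
Before the tax: set 263 − 4P = 5P + 182 → P* = $9, Q* = 227.
With the tax collected from suppliers, supply shifts: Qs = 5(P − 13.5) + 182.
New equilibrium: consumers pay $16.5, suppliers receive $3, Q = 197. (Wedge: Pb − Ps = 13.5.)
ΔPS is the trapezoid between Q = 197 and Q = 227 of height $6: ½ · (227 + 197) · 6 = $1272.

Producer surplus falls by $1272 thousand.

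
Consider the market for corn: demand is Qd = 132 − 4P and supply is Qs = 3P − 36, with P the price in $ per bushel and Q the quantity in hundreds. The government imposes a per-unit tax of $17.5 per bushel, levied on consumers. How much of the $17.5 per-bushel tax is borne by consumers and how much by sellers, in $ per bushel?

Without the tax, 132 − 4P = 3P − 36 gives 7P = 168, so P* = $24 and Q* = 36.
With the tax collected from consumers, demand (in seller-price terms) shifts: Qd = 132 − 4(P + 17.5).
New equilibrium: consumers pay $31.5, sellers receive $14, Q = 6. (Wedge: Pb − Ps = 17.5.)
Burden on consumers: $7.5; on sellers: $10. (They sum to $17.5.)
The less price-elastic side of the market bears the larger share of a per-unit tax.

Consumers bear $7.5 per bushel; sellers bear $10 per bushel.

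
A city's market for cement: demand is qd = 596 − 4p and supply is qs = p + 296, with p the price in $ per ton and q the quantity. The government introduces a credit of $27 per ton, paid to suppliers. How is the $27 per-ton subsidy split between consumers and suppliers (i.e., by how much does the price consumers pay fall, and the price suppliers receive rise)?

Without the subsidy, 596 − 4p = p + 296 gives 5p = 300, so p* = $60 and q* = 356.
With a per-unit subsidy paid to suppliers, each receives p + 27 per unit sold, so supply becomes qs = (p + 27) + 296.
Solving gives q = 377.6 with consumers paying $54.6 and suppliers receiving $81.6 (the $27 wedge).
Gain to consumers: $5.4; to suppliers: $21.6. (They sum to $27.)

Consumers gain $5.4 per ton; suppliers gain $21.6 per ton.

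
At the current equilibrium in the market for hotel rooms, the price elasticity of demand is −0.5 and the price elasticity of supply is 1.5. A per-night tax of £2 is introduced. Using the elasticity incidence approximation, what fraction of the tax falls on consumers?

Consumers' share ≈ 0.75.

Incidence ratio: consumers' share ≈ εs / (εs + |εd|) = 1.5 / (1.5 + 0.5) = 0.75.
Supply is the more elastic side, so consumers bear the larger share.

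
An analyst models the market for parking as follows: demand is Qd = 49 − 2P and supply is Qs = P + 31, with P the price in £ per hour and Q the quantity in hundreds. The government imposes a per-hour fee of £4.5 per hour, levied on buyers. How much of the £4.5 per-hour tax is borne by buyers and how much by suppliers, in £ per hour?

Buyers bear £1.5 per hour; suppliers bear £3 per hour.

Before the tax: set 49 − 2P = P + 31 → P* = £6, Q* = 37.
With the tax collected from buyers, demand (in seller-price terms) shifts: Qd = 49 − 2(P + 4.5).
New equilibrium: buyers pay £7.5, suppliers receive £3, Q = 34. (Wedge: Pb − Ps = 4.5.)
Burden on buyers: £1.5; on suppliers: £3. (They sum to £4.5.)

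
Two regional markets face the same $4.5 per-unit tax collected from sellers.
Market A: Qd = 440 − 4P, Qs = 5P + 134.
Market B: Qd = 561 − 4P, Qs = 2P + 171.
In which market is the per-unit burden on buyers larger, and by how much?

Market A, by $1.

Market A: pre-tax P* = $34, Q* = 304; post-tax Q = 294; per-unit burden on buyers = $2.5.
Market B: pre-tax P* = $65, Q* = 301; post-tax Q = 295; per-unit burden on buyers = $1.5.
Difference: $2.5 vs $1.5 → market A is larger by $1.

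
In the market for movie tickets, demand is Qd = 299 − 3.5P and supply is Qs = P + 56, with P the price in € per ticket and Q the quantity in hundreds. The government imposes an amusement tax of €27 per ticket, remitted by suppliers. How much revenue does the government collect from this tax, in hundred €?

Before the tax: set 299 − 3.5P = P + 56 → P* = €54, Q* = 110.
With the tax collected from suppliers, supply shifts: Qs = (P − 27) + 56.
New equilibrium: buyers pay €60, suppliers receive €33, Q = 89. (Wedge: Pb − Ps = 27.)
Revenue = t · Q = 27 · 89 = €2403.

Tax revenue = €2403 hundred.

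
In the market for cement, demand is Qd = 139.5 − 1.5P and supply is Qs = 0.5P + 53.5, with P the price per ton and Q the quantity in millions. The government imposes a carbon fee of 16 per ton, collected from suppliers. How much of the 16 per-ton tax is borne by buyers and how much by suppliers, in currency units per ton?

Without the tax, 139.5 − 1.5P = 0.5P + 53.5 gives 2P = 86, so P* = 43 and Q* = 75.
With the tax collected from suppliers, supply shifts: Qs = 0.5(P − 16) + 53.5.
New equilibrium: buyers pay 47, suppliers receive 31, Q = 69. (Wedge: Pb − Ps = 16.)
Burden on buyers: 4; on suppliers: 12. (They sum to 16.)

Buyers bear 4 per ton; suppliers bear 12 per ton.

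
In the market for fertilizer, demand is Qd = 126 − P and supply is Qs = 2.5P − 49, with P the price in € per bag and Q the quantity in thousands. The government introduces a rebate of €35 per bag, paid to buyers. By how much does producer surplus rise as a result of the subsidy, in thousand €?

Producer surplus rises by €885 thousand.

Before the subsidy: set 126 − P = 2.5P − 49 → P* = €50, Q* = 76.
With a per-unit subsidy paid to buyers, each effectively pays P − 35, so demand becomes Qd = 126 − (P − 35).
New equilibrium: buyers pay €25, producers receive €60, Q = 101. (Wedge: Pb − Ps = −35.)
ΔPS is the trapezoid between Q = 101 and Q = 76 of height €10: ½ · (76 + 101) · 10 = €885.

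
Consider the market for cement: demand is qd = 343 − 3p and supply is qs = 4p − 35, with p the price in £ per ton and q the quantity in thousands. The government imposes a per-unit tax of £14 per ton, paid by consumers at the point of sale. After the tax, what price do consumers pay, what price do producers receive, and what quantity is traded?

Consumers pay £62; producers receive £48; quantity = 157.

Without the tax, 343 − 3p = 4p − 35 gives 7p = 378, so p* = £54 and q* = 181.
With the tax collected from consumers, demand (in seller-price terms) shifts: qd = 343 − 3(p + 14).
Solving gives q = 157 with consumers paying £62 and producers receiving £48 (the £14 wedge).
The less price-elastic side of the market bears the larger share of a per-unit tax.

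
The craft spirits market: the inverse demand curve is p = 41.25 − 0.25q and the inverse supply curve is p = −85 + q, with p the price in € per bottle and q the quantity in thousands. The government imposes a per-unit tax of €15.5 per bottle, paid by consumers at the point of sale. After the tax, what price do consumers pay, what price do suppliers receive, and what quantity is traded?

Consumers pay €19.1; suppliers receive €3.6; quantity = 88.6.

Rewrite in direct form: qd = 165 − 4p and qs = p + 85.
Without the tax, 165 − 4p = p + 85 gives 5p = 80, so p* = €16 and q* = 101.
With the tax collected from consumers, demand (in seller-price terms) shifts: qd = 165 − 4(p + 15.5).
Solving gives q = 88.6 with consumers paying €19.1 and suppliers receiving €3.6 (the €15.5 wedge).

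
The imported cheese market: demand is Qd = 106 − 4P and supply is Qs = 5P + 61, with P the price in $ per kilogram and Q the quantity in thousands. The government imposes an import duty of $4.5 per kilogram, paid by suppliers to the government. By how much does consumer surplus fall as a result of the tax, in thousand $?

Consumer surplus falls by $202.5 thousand.

Without the tax, 106 − 4P = 5P + 61 gives 9P = 45, so P* = $5 and Q* = 86.
With the tax collected from suppliers, supply shifts: Qs = 5(P − 4.5) + 61.
New equilibrium: buyers pay $7.5, suppliers receive $3, Q = 76. (Wedge: Pb − Ps = 4.5.)
ΔCS is the trapezoid between Q = 76 and Q = 86 of height $2.5: ½ · (86 + 76) · 2.5 = $202.5.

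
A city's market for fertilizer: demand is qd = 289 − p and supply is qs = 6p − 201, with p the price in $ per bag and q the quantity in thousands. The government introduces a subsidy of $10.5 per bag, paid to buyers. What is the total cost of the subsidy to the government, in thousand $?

Government outlay = $2394 thousand.

Without the subsidy, 289 − p = 6p − 201 gives 7p = 490, so p* = $70 and q* = 219.
With a per-unit subsidy paid to buyers, each effectively pays p − 10.5, so demand becomes qd = 289 − (p − 10.5).
New equilibrium: buyers pay $61, suppliers receive $71.5, q = 228. (Wedge: pb − ps = −10.5.)
Outlay = t · Q = 10.5 · 228 = $2394.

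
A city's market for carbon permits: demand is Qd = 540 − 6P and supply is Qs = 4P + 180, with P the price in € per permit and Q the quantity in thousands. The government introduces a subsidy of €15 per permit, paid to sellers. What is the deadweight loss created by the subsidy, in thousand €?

Deadweight loss = €270 thousand.

Without the subsidy, 540 − 6P = 4P + 180 gives 10P = 360, so P* = €36 and Q* = 324.
With a per-unit subsidy paid to sellers, each receives P + 15 per unit sold, so supply becomes Qs = 4(P + 15) + 180.
New equilibrium: buyers pay €30, sellers receive €45, Q = 360. (Wedge: Pb − Ps = −15.)
Quantity rises by |ΔQ| = |324 − 360| = 36.
DWL = ½ · t · |ΔQ| = ½ · 15 · 36 = €270.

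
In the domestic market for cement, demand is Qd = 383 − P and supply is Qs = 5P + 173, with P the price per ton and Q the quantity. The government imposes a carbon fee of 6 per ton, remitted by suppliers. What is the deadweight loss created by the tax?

Before the tax: set 383 − P = 5P + 173 → P* = 35, Q* = 348.
With the tax collected from suppliers, supply shifts: Qs = 5(P − 6) + 173.
New equilibrium: consumers pay 40, suppliers receive 34, Q = 343. (Wedge: Pb − Ps = 6.)
Quantity falls by |ΔQ| = |348 − 343| = 5.
DWL = ½ · t · |ΔQ| = ½ · 6 · 5 = 15.

Deadweight loss = 15.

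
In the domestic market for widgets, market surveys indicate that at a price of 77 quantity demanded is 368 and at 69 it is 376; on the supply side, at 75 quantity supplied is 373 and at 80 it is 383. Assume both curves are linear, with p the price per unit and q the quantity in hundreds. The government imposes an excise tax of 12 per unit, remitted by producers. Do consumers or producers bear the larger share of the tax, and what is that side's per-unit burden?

Demand slope: (376 − 368)/(69 − 77) = -1, so qd = 445 − p.
Supply slope: (383 − 373)/(80 − 75) = 2, so qs = 2p + 223.
Without the tax, 445 − p = 2p + 223 gives 3p = 222, so p* = 74 and q* = 371.
With the tax collected from producers, supply shifts: qs = 2(p − 12) + 223.
Solving gives q = 363 with consumers paying 82 and producers receiving 70 (the 12 wedge).
Per-unit burden: consumers 8, producers 4.
Consumers take the larger share because demand is less price-elastic here (demand slope 1 vs supply slope 2).
The less price-elastic side of the market bears the larger share of a per-unit tax.

Consumers bear the larger share: 8 per unit.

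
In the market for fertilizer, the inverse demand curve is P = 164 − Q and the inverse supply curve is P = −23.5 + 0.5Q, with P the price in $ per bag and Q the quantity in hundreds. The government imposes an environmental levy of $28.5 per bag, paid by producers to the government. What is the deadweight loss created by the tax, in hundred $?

Deadweight loss = $270.75 hundred.

Inverting to Q(P) form: Qd = 164 − P; Qs = 2P + 47.
Before the tax: set 164 − P = 2P + 47 → P* = $39, Q* = 125.
With the tax collected from producers, supply shifts: Qs = 2(P − 28.5) + 47.
New equilibrium: consumers pay $58, producers receive $29.5, Q = 106. (Wedge: Pb − Ps = 28.5.)
Quantity falls by |ΔQ| = |125 − 106| = 19.
DWL = ½ · t · |ΔQ| = ½ · 28.5 · 19 = $270.75.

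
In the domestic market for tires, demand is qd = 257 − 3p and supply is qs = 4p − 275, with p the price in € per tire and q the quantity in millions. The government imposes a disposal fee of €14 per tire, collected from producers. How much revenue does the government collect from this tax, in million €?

Without the tax, 257 − 3p = 4p − 275 gives 7p = 532, so p* = €76 and q* = 29.
With the tax collected from producers, supply shifts: qs = 4(p − 14) − 275.
New equilibrium: consumers pay €84, producers receive €70, q = 5. (Wedge: pb − ps = 14.)
Revenue = t · Q = 14 · 5 = €70.

Tax revenue = €70 million.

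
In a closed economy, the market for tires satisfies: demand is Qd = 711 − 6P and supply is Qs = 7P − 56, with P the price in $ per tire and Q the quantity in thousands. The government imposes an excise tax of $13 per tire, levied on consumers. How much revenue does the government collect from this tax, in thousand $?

Tax revenue = $4095 thousand.

Before the tax: set 711 − 6P = 7P − 56 → P* = $59, Q* = 357.
With the tax collected from consumers, demand (in seller-price terms) shifts: Qd = 711 − 6(P + 13).
Solving gives Q = 315 with consumers paying $66 and producers receiving $53 (the $13 wedge).
Revenue = t · Q = 13 · 315 = $4095.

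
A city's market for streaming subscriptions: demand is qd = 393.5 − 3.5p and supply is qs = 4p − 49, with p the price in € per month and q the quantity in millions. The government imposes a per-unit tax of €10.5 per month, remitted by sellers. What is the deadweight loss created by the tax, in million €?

Deadweight loss = €102.9 million.

Without the tax, 393.5 − 3.5p = 4p − 49 gives 7.5p = 442.5, so p* = €59 and q* = 187.
With the tax collected from sellers, supply shifts: qs = 4(p − 10.5) − 49.
Solving gives q = 167.4 with consumers paying €64.6 and sellers receiving €54.1 (the €10.5 wedge).
Quantity falls by |ΔQ| = |187 − 167.4| = 19.6.
DWL = ½ · t · |ΔQ| = ½ · 10.5 · 19.6 = €102.9.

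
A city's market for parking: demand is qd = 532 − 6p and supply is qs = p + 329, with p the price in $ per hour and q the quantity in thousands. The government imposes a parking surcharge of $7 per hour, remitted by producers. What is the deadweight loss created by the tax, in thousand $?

Without the tax, 532 − 6p = p + 329 gives 7p = 203, so p* = $29 and q* = 358.
With the tax collected from producers, supply shifts: qs = (p − 7) + 329.
Solving gives q = 352 with buyers paying $30 and producers receiving $23 (the $7 wedge).
Quantity falls by |ΔQ| = |358 − 352| = 6.
DWL = ½ · t · |ΔQ| = ½ · 7 · 6 = $21.

Deadweight loss = $21 thousand.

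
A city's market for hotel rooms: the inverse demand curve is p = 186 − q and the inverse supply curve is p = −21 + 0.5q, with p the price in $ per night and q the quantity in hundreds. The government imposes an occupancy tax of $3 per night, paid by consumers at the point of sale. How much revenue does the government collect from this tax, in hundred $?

Tax revenue = $408 hundred.

Rewrite in direct form: qd = 186 − p and qs = 2p + 42.
Before the tax: set 186 − p = 2p + 42 → p* = $48, q* = 138.
With the tax collected from consumers, demand (in seller-price terms) shifts: qd = 186 − (p + 3).
New equilibrium: consumers pay $50, sellers receive $47, q = 136. (Wedge: pb − ps = 3.)
Revenue = t · Q = 3 · 136 = $408.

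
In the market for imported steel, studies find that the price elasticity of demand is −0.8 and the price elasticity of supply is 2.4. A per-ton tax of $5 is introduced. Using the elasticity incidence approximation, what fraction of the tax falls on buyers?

Buyers' share ≈ 0.75.

Incidence ratio: buyers' share ≈ εs / (εs + |εd|) = 2.4 / (2.4 + 0.8) = 0.75.
Supply is the more elastic side, so buyers bear the larger share.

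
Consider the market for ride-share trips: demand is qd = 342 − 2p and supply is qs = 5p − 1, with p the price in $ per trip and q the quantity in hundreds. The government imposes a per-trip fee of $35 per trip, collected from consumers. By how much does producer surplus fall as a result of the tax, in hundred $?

Without the tax, 342 − 2p = 5p − 1 gives 7p = 343, so p* = $49 and q* = 244.
With the tax collected from consumers, demand (in seller-price terms) shifts: qd = 342 − 2(p + 35).
Solving gives q = 194 with consumers paying $74 and suppliers receiving $39 (the $35 wedge).
ΔPS is the trapezoid between Q = 194 and Q = 244 of height $10: ½ · (244 + 194) · 10 = $2190.

Producer surplus falls by $2190 hundred.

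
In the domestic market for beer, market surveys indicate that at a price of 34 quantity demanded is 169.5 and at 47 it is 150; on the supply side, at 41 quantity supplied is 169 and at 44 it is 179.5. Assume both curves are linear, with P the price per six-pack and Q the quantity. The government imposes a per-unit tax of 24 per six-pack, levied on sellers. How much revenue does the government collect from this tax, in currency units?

Demand slope: (150 − 169.5)/(47 − 34) = -1.5, so Qd = 220.5 − 1.5P.
Supply slope: (179.5 − 169)/(44 − 41) = 3.5, so Qs = 3.5P + 25.5.
Before the tax: set 220.5 − 1.5P = 3.5P + 25.5 → P* = 39, Q* = 162.
With the tax collected from sellers, supply shifts: Qs = 3.5(P − 24) + 25.5.
Solving gives Q = 136.8 with consumers paying 55.8 and sellers receiving 31.8 (the 24 wedge).
Revenue = t · Q = 24 · 136.8 = 3283.2.

Tax revenue = 3283.2.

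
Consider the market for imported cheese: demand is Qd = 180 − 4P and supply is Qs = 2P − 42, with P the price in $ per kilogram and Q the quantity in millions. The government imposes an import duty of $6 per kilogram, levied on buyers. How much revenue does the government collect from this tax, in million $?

Before the tax: set 180 − 4P = 2P − 42 → P* = $37, Q* = 32.
With the tax collected from buyers, demand (in seller-price terms) shifts: Qd = 180 − 4(P + 6).
Solving gives Q = 24 with buyers paying $39 and producers receiving $33 (the $6 wedge).
Revenue = t · Q = 6 · 24 = $144.

Tax revenue = $144 million.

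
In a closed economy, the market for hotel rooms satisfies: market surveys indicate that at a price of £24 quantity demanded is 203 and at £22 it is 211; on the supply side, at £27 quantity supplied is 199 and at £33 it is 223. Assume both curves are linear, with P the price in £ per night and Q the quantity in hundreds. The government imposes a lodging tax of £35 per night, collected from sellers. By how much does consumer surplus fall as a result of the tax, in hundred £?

Demand slope: (211 − 203)/(22 − 24) = -4, so Qd = 299 − 4P.
Supply slope: (223 − 199)/(33 − 27) = 4, so Qs = 4P + 91.
Before the tax: set 299 − 4P = 4P + 91 → P* = £26, Q* = 195.
With the tax collected from sellers, supply shifts: Qs = 4(P − 35) + 91.
Solving gives Q = 125 with buyers paying £43.5 and sellers receiving £8.5 (the £35 wedge).
ΔCS is the trapezoid between Q = 125 and Q = 195 of height £17.5: ½ · (195 + 125) · 17.5 = £2800.

Consumer surplus falls by £2800 hundred.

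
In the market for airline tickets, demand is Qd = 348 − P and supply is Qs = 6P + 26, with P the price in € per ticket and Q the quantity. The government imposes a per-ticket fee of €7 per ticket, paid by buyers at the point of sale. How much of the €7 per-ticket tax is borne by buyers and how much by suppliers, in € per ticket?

Buyers bear €6 per ticket; suppliers bear €1 per ticket.

Before the tax: set 348 − P = 6P + 26 → P* = €46, Q* = 302.
With the tax collected from buyers, demand (in seller-price terms) shifts: Qd = 348 − (P + 7).
New equilibrium: buyers pay €52, suppliers receive €45, Q = 296. (Wedge: Pb − Ps = 7.)
Burden on buyers: €6; on suppliers: €1. (They sum to €7.)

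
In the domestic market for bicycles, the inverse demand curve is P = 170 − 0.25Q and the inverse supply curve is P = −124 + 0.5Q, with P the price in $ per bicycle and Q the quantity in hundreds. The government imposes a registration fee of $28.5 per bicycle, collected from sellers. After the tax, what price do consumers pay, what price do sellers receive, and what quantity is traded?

Consumers pay $81.5; sellers receive $53; quantity = 354.

Inverting to Q(P) form: Qd = 680 − 4P; Qs = 2P + 248.
Before the tax: set 680 − 4P = 2P + 248 → P* = $72, Q* = 392.
With the tax collected from sellers, supply shifts: Qs = 2(P − 28.5) + 248.
New equilibrium: consumers pay $81.5, sellers receive $53, Q = 354. (Wedge: Pb − Ps = 28.5.)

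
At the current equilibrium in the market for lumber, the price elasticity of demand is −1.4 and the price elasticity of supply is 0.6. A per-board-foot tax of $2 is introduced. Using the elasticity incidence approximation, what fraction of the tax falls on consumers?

Consumers' share ≈ 0.3.

Incidence ratio: consumers' share ≈ εs / (εs + |εd|) = 0.6 / (0.6 + 1.4) = 0.3.
Supply is the less elastic side, so consumers bear the smaller share.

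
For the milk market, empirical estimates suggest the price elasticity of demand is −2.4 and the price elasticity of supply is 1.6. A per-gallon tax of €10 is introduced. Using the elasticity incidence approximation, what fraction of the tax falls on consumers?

Incidence ratio: consumers' share ≈ εs / (εs + |εd|) = 1.6 / (1.6 + 2.4) = 0.4.
Supply is the less elastic side, so consumers bear the smaller share.

Consumers' share ≈ 0.4.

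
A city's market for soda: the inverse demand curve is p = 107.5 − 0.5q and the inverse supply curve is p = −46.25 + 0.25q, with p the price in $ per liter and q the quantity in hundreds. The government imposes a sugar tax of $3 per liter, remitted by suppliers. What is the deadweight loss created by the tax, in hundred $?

Rewrite in direct form: qd = 215 − 2p and qs = 4p + 185.
Without the tax, 215 − 2p = 4p + 185 gives 6p = 30, so p* = $5 and q* = 205.
With the tax collected from suppliers, supply shifts: qs = 4(p − 3) + 185.
New equilibrium: consumers pay $7, suppliers receive $4, q = 201. (Wedge: pb − ps = 3.)
Quantity falls by |ΔQ| = |205 − 201| = 4.
DWL = ½ · t · |ΔQ| = ½ · 3 · 4 = $6.

Deadweight loss = $6 hundred.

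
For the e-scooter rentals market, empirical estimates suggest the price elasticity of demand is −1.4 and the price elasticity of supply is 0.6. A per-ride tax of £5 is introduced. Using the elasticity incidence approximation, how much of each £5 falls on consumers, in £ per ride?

Consumers bear ≈ £1.5 per ride.

Incidence ratio: consumers' share ≈ εs / (εs + |εd|) = 0.6 / (0.6 + 1.4) = 0.3.
So consumers bear ≈ 0.3 × £5 = £1.5; suppliers bear £3.5.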